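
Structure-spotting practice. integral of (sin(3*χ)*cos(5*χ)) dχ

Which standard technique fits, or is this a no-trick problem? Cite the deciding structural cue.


Verdict: a trigonometric identity — two different frequencies multiply in sin(3*χ)*cos(5*χ); the product-to-sum formula separates them.


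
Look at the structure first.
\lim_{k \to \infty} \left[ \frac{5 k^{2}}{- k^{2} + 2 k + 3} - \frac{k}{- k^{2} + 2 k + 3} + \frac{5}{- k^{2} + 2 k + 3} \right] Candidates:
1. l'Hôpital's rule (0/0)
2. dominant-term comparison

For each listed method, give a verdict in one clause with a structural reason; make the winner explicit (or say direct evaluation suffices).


Method: dominant-term comparison — at large k only the top-degree terms survive; compare the leading terms and the limit falls out.
- l'Hôpital's rule (0/0) — as a single quotient the expression runs to ∞/∞ at the limit point — an at-infinity form of the rule would apply, though the leading-growth comparison is the direct reading.
- dominant-term comparison: applicable, and directly so.


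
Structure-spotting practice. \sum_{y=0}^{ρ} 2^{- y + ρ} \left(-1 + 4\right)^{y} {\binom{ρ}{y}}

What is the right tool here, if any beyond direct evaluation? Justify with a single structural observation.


Best approach: the binomial theorem — terms weighting {\binom{ρ}{y}} against matched powers of (-1 + 4) and 2 reassemble into ((-1 + 4) + 2)^ρ by the binomial theorem.


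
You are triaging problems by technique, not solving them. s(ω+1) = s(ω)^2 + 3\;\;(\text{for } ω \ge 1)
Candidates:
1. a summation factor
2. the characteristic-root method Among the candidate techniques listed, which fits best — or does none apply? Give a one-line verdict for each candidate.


Diagnosis: no special technique — the new term depends nonlinearly on the old ones, which disqualifies every superposition-based technique.
- a summation factor: no summation factor applies — the rule is not linear in the sequence values.
- the characteristic-root method — the recursion is nonlinear in the sequence values, so no linear-modes ansatz applies.


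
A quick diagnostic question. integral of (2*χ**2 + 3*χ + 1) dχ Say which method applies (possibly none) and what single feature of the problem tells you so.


Diagnosis: no special technique — a term-by-term power-rule job in χ; no substitution or rearrangement earns its keep here.


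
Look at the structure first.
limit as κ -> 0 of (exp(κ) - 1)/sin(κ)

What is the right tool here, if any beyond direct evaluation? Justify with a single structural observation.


Best approach: l'Hôpital's rule (0/0) — the 0/0 form at 0 is the signature situation for l'Hôpital's rule. A first-order expansion at the point is an equally standard path; the rule packages it.


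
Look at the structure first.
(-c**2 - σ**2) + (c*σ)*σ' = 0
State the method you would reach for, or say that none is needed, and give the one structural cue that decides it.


Technique: the homogeneous substitution — the slope's numerator and denominator share total degree; set v = σ/c and the equation drops to separable form. A Bernoulli substitution is a fair alternative on this equation directly; the homogeneous reading takes it as given.


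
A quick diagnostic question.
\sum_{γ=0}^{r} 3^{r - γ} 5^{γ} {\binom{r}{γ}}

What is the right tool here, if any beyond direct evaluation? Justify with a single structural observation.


Technique: the binomial theorem — the binomial coefficients weight matched powers of 5 and 3, which is exactly the expansion of a binomial power.


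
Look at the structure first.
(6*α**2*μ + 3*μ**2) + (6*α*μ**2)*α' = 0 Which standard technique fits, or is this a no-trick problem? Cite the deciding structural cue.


Method: the exact-equation method — the mixed-partials test passes for 6*α**2*μ + 3*μ**2 and 6*α*μ**2, so a potential function exists as presented.


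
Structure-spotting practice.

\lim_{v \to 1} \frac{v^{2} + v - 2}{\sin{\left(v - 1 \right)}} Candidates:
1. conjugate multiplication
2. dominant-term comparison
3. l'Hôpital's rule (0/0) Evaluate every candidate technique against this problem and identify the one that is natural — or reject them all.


Verdict: l'Hôpital's rule (0/0) — substituting 1 gives 0 over 0; differentiate top and bottom once and re-evaluate. A first-order expansion at the point is an equally standard path; the rule packages it.
- conjugate multiplication: there are no radicals in tension whose conjugate would simplify matters.
- dominant-term comparison — this limit is not decided by comparing leading-term growth at infinity.
- l'Hôpital's rule (0/0) — yes — fits the structure here.


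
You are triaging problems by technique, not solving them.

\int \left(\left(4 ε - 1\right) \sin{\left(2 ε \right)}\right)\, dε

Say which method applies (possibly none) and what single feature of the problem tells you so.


Diagnosis: integration by parts — a polynomial 4 ε - 1 against the kernel \sin{\left(2 ε \right)} is the signature bounded-ladder case for integration by parts.


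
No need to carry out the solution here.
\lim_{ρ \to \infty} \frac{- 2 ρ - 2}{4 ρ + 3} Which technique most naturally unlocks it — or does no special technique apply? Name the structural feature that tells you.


Verdict: dominant-term comparison — at large ρ only the top-degree terms survive; compare the leading terms and the limit falls out. Viewed as a single quotient this is an ∞/∞ form — an at-infinity application of l'Hôpital's rule would also resolve it; comparing leading growth reads the answer without differentiating.


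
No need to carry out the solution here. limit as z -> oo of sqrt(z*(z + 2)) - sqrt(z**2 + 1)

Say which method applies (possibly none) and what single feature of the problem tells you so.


Technique: conjugate multiplication — infinity minus infinity with a radical in play — multiply by the conjugate so the divergences of sqrt(z*(z + 2)) and sqrt(z**2 + 1) annihilate.


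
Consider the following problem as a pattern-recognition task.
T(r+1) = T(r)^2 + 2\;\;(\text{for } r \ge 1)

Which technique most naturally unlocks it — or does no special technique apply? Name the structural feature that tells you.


Technique: no special technique — each new value is a nonlinear function of earlier ones — scaling arguments and superposition both fail.


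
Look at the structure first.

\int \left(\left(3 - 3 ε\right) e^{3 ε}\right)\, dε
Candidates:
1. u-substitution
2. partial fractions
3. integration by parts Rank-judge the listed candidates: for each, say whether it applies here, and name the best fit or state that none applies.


Best approach: integration by parts — 3 - 3 ε dies after finitely many derivatives while e^{3 ε} cycles under integration — the tabular/parts setup.
- u-substitution: no subexpression of the integrand pairs with its own derivative as a factor — individual terms may offer their own substitutions, but any change of variable covering the whole integral would have to be constructed from outside the expression.
- partial fractions: the expression is not a ratio of polynomials that decomposes further.
- integration by parts — a fit — the right tool for this form.


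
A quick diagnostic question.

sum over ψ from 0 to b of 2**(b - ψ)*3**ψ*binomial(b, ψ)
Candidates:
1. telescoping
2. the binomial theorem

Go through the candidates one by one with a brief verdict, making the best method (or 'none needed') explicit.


Technique: the binomial theorem — the summand is term ψ of a binomial expansion in 3 and 2; the whole sum is a single power.
- telescoping: computed from the summand as displayed, the partial sums build up without the pairwise collapse telescoping exploits.
- the binomial theorem — yes — fits the structure here.


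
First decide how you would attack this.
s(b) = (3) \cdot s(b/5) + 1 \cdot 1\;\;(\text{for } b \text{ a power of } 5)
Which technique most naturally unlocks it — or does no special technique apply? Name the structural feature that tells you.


Verdict: the master substitution — the argument contracts 5-fold per step: reindex b exponentially and solve the linear recurrence in the new index.


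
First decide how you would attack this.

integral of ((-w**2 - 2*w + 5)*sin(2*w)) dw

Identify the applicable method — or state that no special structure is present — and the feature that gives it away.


Best approach: integration by parts — a polynomial -w**2 - 2*w + 5 against the kernel sin(2*w) is the signature bounded-ladder case for integration by parts.


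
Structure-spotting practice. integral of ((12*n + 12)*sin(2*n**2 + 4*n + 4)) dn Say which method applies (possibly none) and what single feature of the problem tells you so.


Verdict: u-substitution — collected, the integrand has one factor that is, up to a constant, the derivative of an inner expression the rest depends on — substitute for that inner expression.


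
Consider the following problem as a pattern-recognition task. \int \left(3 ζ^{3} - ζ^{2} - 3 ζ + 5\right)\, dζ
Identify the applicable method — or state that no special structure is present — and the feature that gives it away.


Technique: no special technique — nothing composite, nothing rational, nothing trigonometric — each constant-multiple power of ζ integrates by the power rule alone.


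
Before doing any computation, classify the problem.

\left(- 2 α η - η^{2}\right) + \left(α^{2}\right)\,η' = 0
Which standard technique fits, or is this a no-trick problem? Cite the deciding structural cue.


Verdict: the homogeneous substitution — scaling α and η together leaves the slope fixed — it depends only on η/α, so substitute the ratio. A Bernoulli substitution is a fair alternative on this equation directly; the homogeneous reading takes it as given.


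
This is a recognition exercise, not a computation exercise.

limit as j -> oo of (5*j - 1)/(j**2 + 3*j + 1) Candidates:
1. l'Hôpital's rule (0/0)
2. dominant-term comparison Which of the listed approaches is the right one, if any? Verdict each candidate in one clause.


Diagnosis: dominant-term comparison — as j grows, only the highest-degree terms matter — compare leading terms and read the limit off.
- l'Hôpital's rule (0/0) — as a single quotient the expression runs to ∞/∞ at the limit point — an at-infinity form of the rule would apply, though the leading-growth comparison is the direct reading.
- dominant-term comparison — applies; the problem has the shape this method handles.


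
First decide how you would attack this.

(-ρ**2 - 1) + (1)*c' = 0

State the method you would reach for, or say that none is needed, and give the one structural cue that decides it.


Method: no special technique — solved for the derivative, c never appears on the right — this is a direct integration in ρ, not a differential-equations problem at heart.


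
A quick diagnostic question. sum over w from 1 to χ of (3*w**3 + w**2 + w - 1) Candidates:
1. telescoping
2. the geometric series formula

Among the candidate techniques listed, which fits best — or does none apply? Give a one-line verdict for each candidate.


Diagnosis: no special technique — Faulhaber territory: sum each constant-multiple power of w with its closed-form formula, no trick required.
- telescoping: computed from the summand as displayed, the partial sums build up without the pairwise collapse telescoping exploits.
- the geometric series formula — dividing successive terms gives an index-dependent quantity, not a constant.


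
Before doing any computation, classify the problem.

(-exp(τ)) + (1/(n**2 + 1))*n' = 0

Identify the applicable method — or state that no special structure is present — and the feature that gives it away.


Method: separation of variables — solved for the derivative, the right side splits multiplicatively into a function of each variable alone — divide and integrate each side. The cross-partial test also passes here (vacuously, each side single-variable); the potential-function route would work, separation is simply more immediate.


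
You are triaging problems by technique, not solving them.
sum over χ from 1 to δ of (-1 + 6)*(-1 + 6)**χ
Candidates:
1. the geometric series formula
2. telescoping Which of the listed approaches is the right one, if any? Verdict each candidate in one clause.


Method: the geometric series formula — consecutive terms stand in a fixed index-free ratio — the geometric sum formula closes it.
- the geometric series formula — yes, a natural case for it.
- telescoping: the summand is not presented as a shifted difference — a telescoping rewrite may exist, but the displayed structure does not offer one.


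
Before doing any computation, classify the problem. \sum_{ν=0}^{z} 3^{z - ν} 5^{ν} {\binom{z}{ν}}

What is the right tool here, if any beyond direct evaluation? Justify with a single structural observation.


Technique: the binomial theorem — the binomial coefficients weight matched powers of 5 and 3, which is exactly the expansion of a binomial power.


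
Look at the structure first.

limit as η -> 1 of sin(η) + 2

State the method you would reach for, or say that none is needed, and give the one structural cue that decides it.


Technique: no special technique — nothing blocks direct substitution at 1: plug in and finish.


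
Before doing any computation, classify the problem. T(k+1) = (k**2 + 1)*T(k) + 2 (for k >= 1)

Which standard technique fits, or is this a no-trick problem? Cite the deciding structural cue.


Best approach: a summation factor — an index-dependent multiplier k**2 + 1 rules out characteristic roots; a summation factor converts it to a pure difference.


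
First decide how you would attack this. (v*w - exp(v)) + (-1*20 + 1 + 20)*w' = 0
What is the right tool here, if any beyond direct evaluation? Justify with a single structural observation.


Best approach: a linear integrating factor — w enters only linearly with coefficient v; multiply by exp of the integral of v and the left side becomes one derivative.


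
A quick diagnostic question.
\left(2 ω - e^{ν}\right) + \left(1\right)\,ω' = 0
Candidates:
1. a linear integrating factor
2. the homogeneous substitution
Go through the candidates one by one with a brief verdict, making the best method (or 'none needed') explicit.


Technique: a linear integrating factor — first power of ω, nonzero forcing: the integrating-factor recipe applies verbatim with p = 2.
- a linear integrating factor — yes, a natural case for it.
- the homogeneous substitution: the ratio of the variables does not determine the slope.


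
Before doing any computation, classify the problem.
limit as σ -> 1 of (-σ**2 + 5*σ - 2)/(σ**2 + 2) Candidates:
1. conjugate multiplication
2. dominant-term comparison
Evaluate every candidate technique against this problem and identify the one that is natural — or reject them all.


Method: no special technique — no denominator vanishes and nothing blows up at 1: direct substitution is the whole computation.
- conjugate multiplication — multiplying by a conjugate would not remove any indeterminacy here.
- dominant-term comparison — leading-power comparison does not apply to this form.


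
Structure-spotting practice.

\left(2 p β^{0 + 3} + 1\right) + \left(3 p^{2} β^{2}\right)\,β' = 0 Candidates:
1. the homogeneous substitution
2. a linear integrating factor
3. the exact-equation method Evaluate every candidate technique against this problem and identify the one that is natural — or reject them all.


Diagnosis: the exact-equation method — equality of cross partials is the green light — assemble the potential function term by term.
- the homogeneous substitution — the slope is not a function of the ratio of the variables alone.
- a linear integrating factor — the unknown enters nonlinearly (through a power, a denominator, or a transcendental function), which the linear integrating-factor recipe cannot absorb as-is — any repair would come from a preliminary substitution, not the factor.
- the exact-equation method: a fit — the right tool for this form.


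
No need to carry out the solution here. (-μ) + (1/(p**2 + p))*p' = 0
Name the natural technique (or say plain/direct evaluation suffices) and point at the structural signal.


Diagnosis: separation of variables — solved for the derivative, the right side splits multiplicatively into a function of each variable alone — divide and integrate each side. Rearranged, this also fits the Bernoulli template directly; separation reads the product structure as given.


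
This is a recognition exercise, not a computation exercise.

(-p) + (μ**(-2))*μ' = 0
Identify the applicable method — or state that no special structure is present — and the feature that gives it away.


Diagnosis: separation of variables — separating collects all μ-dependence with the derivative and leaves all p-dependence opposite: variables separate. The equation is exact as it stands too — a potential function exists — though separation reads the split structure directly.


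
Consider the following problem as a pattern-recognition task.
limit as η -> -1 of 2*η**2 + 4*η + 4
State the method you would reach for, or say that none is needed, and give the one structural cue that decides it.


Verdict: no special technique — the function is continuous at -1; evaluation is itself the limit, no machinery required.


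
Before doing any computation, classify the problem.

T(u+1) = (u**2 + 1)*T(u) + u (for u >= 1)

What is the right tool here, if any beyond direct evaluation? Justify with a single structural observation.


Verdict: a summation factor — with the index-dependent coefficient u**2 + 1, dividing by the cumulative product turns the left side into a pure difference.


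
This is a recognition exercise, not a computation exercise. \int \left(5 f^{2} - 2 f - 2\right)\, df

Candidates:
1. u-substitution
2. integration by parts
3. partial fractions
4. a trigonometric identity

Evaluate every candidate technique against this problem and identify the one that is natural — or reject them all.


Best approach: no special technique — scan for structure and find none: constant multiples of powers of f, integrate directly.
- u-substitution — no substitution does more than relabel what direct integration already handles.
- integration by parts: parts would only shuffle a directly integrable integrand.
- partial fractions: the expression is not a ratio of polynomials that decomposes further.
- a trigonometric identity: no sine or cosine appears, so there is nothing for a trigonometric identity to act on.


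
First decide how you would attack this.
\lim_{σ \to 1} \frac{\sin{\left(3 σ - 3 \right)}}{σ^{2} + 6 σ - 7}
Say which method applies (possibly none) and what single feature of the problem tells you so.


Diagnosis: l'Hôpital's rule (0/0) — substituting 1 gives 0 over 0; differentiate top and bottom once and re-evaluate. The standard small-argument limits would also carry it; the rule is the systematic route.


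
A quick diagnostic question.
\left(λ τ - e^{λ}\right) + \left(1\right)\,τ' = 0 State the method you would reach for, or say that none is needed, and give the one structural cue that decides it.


Verdict: a linear integrating factor — τ enters only linearly with coefficient λ; multiply by exp of the integral of λ and the left side becomes one derivative.


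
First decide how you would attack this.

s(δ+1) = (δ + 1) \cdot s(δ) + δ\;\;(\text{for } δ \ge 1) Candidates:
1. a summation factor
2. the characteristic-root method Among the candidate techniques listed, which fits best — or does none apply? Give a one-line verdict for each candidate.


Diagnosis: a summation factor — one step of memory with a weight δ + 1 that changes as the index grows — the summation-factor construction is built for this.
- a summation factor — applicable, and directly so.
- the characteristic-root method — the coefficients vary with the index, breaking the constant-coefficient structure the method needs.


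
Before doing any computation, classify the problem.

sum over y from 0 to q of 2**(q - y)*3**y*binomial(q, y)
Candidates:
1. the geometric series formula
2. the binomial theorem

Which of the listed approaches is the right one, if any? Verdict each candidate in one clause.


Technique: the binomial theorem — terms weighting binomial(q, y) against matched powers of 3 and 2 reassemble into (3 + 2)^q by the binomial theorem.
- the geometric series formula — no single multiplier carries one term to the next throughout the sum.
- the binomial theorem — applies; the problem has the shape this method handles.


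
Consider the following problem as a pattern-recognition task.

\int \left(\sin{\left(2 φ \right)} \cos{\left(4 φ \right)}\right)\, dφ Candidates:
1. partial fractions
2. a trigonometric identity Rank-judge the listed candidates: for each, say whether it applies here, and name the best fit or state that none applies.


Diagnosis: a trigonometric identity — two different frequencies multiply in \sin{\left(2 φ \right)} \cos{\left(4 φ \right)}; the product-to-sum formula separates them.
- partial fractions — the expression is not a ratio of polynomials that decomposes further.
- a trigonometric identity — applies; the problem has the shape this method handles.


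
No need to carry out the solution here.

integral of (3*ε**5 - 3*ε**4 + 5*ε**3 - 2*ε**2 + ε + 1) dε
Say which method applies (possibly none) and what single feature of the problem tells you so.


Verdict: no special technique — a term-by-term power-rule job in ε; no substitution or rearrangement earns its keep here.


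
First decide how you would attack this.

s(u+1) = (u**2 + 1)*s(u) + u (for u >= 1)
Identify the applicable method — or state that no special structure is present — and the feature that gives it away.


Method: a summation factor — an index-dependent multiplier u**2 + 1 rules out characteristic roots; a summation factor converts it to a pure difference.


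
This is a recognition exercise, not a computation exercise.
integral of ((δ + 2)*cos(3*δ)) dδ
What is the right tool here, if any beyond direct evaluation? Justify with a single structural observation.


Technique: integration by parts — the integrand splits as δ + 2 times cos(3*δ) — repeatedly differentiating the polynomial part kills it, which is the parts ladder.


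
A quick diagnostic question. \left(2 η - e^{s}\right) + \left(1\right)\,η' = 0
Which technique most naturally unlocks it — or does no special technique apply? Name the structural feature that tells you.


Method: a linear integrating factor — η enters only linearly with coefficient 2; multiply by exp of the integral of 2 and the left side becomes one derivative.


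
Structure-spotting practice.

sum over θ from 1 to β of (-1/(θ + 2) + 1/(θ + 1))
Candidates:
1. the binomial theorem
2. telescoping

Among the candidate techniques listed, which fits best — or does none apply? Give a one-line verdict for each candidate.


Technique: telescoping — the piece each term subtracts is 1/(θ + 1) advanced by one index, and it reappears with a plus sign leading the following term — the sum collapses to its boundary terms.
- the binomial theorem: the summand does not match any term pattern of an expanded binomial power.
- telescoping: applicable, and directly so.


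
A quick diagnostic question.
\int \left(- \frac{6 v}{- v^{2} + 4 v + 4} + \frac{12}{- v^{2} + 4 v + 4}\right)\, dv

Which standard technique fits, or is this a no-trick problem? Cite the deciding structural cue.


Best approach: u-substitution — viewed as a product, the integrand is a composition evaluated at - v^{2} + 4 v + 4 times (a constant multiple of) that inner expression's derivative, so u = - v^{2} + 4 v + 4 makes it elementary.


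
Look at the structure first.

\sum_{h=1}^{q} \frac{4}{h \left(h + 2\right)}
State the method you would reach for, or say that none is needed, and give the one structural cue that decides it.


Best approach: telescoping — \frac{4}{h \left(h + 2\right)} decomposes into shift-paired simple fractions; the series telescopes to finitely many boundary pieces.


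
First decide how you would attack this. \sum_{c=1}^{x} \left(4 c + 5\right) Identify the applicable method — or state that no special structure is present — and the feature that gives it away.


Diagnosis: no special technique — Faulhaber territory: sum each constant-multiple power of c with its closed-form formula, no trick required.


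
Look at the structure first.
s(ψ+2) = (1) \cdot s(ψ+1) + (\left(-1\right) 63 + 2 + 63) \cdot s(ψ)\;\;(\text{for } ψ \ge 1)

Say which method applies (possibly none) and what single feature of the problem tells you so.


Best approach: the characteristic-root method — this is the constant-coefficient homogeneous case — the whole solution in ψ reduces to a polynomial's roots.


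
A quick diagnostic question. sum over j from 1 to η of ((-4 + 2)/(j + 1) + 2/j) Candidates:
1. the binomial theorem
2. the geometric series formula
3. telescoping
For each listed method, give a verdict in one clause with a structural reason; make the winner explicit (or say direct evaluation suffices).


Verdict: telescoping — each term adds 2/j and subtracts the same expression advanced one index; that subtracted piece cancels against the next term's added copy — only the boundary terms survive.
- the binomial theorem: there is no sum-raised-to-a-power identity hiding in these terms.
- the geometric series formula: consecutive terms are not related by a fixed multiplier.
- telescoping — applies; the problem has the shape this method handles.


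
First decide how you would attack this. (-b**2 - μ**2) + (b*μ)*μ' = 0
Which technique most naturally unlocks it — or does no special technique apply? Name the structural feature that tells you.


Diagnosis: the homogeneous substitution — the slope's numerator and denominator share total degree; set v = μ/b and the equation drops to separable form. A Bernoulli substitution is a fair alternative on this equation directly; the homogeneous reading takes it as given.


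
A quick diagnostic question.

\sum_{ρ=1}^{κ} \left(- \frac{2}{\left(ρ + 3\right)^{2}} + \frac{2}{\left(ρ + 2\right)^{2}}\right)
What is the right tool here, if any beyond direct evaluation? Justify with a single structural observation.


Method: telescoping — a difference of consecutive values of one function (\frac{2}{\left(ρ + 2\right)^{2}} at one index and the next) — telescoping by construction.


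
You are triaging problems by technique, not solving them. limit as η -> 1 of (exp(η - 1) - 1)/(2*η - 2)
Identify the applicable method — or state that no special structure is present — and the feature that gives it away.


Verdict: l'Hôpital's rule (0/0) — the 0/0 form at 1 is the signature situation for l'Hôpital's rule. Known elementary limits would finish this too — the rule just bypasses the case analysis.


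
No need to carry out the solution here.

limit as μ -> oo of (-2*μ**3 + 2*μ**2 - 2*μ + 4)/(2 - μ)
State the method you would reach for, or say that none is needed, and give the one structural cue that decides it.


Technique: dominant-term comparison — growth-rate triage: the leading powers of μ decide the limit, everything else is noise. As a single quotient, the ∞/∞ shape would yield to repeated differentiation as well — the growth comparison gets there in one look.


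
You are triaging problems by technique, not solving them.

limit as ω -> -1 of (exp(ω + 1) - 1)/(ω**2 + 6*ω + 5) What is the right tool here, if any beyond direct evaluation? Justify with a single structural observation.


Technique: l'Hôpital's rule (0/0) — substituting -1 gives 0 over 0; differentiate top and bottom once and re-evaluate. A local series expansion at the point resolves it as well; the rule is the packaged version of that step.


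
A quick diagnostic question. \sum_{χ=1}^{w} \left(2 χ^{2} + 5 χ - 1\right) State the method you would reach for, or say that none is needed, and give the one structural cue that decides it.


Technique: no special technique — every summand is a constant multiple of a power of χ — apply the standard power-sum identities one degree at a time.


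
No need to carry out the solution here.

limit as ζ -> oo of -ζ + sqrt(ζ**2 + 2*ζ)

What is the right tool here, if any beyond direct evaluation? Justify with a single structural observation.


Diagnosis: conjugate multiplication — an infinity-minus-infinity difference with a surviving radical — multiply by the conjugate to cancel the divergence.


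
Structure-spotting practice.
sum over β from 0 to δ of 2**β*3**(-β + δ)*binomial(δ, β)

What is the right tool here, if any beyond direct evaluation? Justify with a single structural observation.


Technique: the binomial theorem — the binomial coefficients weight matched powers of 2 and 3, which is exactly the expansion of a binomial power.


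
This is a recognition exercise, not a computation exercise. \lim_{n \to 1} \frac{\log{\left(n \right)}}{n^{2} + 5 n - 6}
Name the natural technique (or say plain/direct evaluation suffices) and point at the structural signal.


Technique: l'Hôpital's rule (0/0) — numerator and denominator both vanish at 1 — a genuine 0/0 form, which is exactly when l'Hôpital applies. Known elementary limits would finish this too — the rule just bypasses the case analysis.


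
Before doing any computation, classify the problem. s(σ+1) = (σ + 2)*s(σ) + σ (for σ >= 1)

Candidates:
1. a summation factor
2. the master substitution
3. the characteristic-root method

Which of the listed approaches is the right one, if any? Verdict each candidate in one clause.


Method: a summation factor — one-term recursion with variable weight σ + 2 is solved by product normalization, not by root-finding.
- a summation factor — yes — fits the structure here.
- the master substitution — the recursion shifts the index rather than dividing it.
- the characteristic-root method — the coefficients change with the index, which the root method cannot absorb.


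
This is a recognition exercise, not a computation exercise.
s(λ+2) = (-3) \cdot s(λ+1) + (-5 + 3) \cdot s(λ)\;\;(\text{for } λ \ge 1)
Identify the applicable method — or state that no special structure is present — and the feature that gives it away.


Diagnosis: the characteristic-root method — fixed numeric weights on consecutive terms and no forcing term added: the root method in its home territory.


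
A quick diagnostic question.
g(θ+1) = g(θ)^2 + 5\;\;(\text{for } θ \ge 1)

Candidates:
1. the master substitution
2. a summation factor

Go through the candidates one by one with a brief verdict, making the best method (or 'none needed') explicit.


Verdict: no special technique — the unknown enters the rule nonlinearly, not as a weighted sum — no linear method is even well-posed.
- the master substitution — this is shift-type recursion, outside the divide-and-conquer template.
- a summation factor: no summation factor applies — the rule is not linear in the sequence values.


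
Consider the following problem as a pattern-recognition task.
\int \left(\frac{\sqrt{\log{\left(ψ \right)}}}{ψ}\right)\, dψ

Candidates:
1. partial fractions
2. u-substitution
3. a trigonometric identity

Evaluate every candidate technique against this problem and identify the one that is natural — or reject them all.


Best approach: u-substitution — collected, the integrand has one factor that is, up to a constant, the derivative of an inner expression the rest depends on — substitute for that inner expression.
- partial fractions — the expression is not a ratio of polynomials that decomposes further.
- u-substitution: yes — fits the structure here.
- a trigonometric identity: there is no trigonometric structure at all — the integrand carries no sine or cosine to rewrite.


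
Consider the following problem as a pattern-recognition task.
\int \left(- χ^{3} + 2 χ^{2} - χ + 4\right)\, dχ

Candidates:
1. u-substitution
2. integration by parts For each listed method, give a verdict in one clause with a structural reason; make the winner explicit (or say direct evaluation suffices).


Method: no special technique — a term-by-term power-rule job in χ; no substitution or rearrangement earns its keep here.
- u-substitution — no substitution does more than relabel what direct integration already handles.
- integration by parts: parts would only shuffle a directly integrable integrand.


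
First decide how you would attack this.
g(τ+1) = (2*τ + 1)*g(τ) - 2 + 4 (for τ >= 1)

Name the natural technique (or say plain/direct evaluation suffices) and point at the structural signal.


Diagnosis: a summation factor — with the index-dependent coefficient 2*τ + 1, dividing by the cumulative product turns the left side into a pure difference.


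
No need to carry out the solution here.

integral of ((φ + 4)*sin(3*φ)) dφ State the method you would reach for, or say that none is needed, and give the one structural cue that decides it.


Diagnosis: integration by parts — a polynomial φ + 4 against the kernel sin(3*φ) is the signature bounded-ladder case for integration by parts.


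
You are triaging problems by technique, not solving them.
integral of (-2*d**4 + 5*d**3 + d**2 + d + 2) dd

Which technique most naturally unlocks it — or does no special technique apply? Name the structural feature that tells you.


Best approach: no special technique — nothing composite, nothing rational, nothing trigonometric — each constant-multiple power of d integrates by the power rule alone.


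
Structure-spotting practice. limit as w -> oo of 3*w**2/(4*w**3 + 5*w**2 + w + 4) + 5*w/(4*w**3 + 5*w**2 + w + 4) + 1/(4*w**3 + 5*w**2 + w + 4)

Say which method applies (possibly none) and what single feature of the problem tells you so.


Diagnosis: dominant-term comparison — at large w only the top-degree terms survive; compare the leading terms and the limit falls out. l'Hôpital's at-infinity variant applies to the expression viewed as a single quotient; the leading-term comparison is the direct route.


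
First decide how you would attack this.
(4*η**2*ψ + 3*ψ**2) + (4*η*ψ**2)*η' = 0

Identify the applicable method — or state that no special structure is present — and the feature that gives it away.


Diagnosis: the exact-equation method — d/dη of 4*η**2*ψ + 3*ψ**2 equals d/dψ of 4*η*ψ**2: the form is a total differential of one potential — integrate it exactly.


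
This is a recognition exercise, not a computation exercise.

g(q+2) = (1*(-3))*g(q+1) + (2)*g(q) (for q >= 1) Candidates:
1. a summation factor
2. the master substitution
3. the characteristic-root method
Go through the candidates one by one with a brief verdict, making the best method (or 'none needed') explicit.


Verdict: the characteristic-root method — linear, homogeneous, constant coefficients: solutions of the form r^q exist — find the roots of the characteristic polynomial.
- a summation factor: a summation factor telescopes one-step recursions; this one carries higher-order memory.
- the master substitution: this is shift-type recursion, outside the divide-and-conquer template.
- the characteristic-root method: yes, a natural case for it.


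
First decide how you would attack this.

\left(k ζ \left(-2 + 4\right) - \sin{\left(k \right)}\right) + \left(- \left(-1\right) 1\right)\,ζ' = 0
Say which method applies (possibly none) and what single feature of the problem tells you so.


Best approach: a linear integrating factor — the unknown enters only to the first power against a nonzero forcing term — the integrating-factor template applies directly.


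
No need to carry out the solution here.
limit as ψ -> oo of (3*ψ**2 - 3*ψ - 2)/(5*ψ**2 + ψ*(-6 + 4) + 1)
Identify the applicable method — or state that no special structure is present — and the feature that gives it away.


Verdict: dominant-term comparison — as ψ grows, only the highest-degree terms matter — compare leading terms and read the limit off. l'Hôpital's at-infinity variant applies to the expression viewed as a single quotient; the leading-term comparison is the direct route.


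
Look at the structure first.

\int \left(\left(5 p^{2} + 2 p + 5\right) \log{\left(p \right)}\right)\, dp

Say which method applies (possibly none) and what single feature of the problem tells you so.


Method: integration by parts — \log{\left(p \right)} blocks direct integration but differentiates to something rational — parts with the polynomial factor 5 p^{2} + 2 p + 5 as dv.


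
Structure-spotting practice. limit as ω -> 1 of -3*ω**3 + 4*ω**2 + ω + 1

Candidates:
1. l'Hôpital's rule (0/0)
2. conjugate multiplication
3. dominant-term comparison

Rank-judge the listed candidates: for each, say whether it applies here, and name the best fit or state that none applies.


Method: no special technique — the expression is continuous at the evaluation point — substitute directly; no indeterminate form appears.
- l'Hôpital's rule (0/0) — evaluation at the point is determinate, so the rule has nothing to repair.
- conjugate multiplication — rationalization has no target — no divergent radical difference appears.
- dominant-term comparison — leading-power comparison does not apply to this form.


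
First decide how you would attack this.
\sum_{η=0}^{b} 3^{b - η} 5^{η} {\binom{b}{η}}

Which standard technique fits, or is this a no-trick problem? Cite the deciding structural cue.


Method: the binomial theorem — terms weighting {\binom{b}{η}} against matched powers of 5 and 3 reassemble into (5 + 3)^b by the binomial theorem.


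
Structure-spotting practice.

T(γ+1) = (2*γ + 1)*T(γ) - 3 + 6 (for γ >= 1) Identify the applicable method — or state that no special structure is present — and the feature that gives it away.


Technique: a summation factor — rescale the sequence by the product of the weights 2*γ + 1 so far — the recurrence collapses to a plain running sum.


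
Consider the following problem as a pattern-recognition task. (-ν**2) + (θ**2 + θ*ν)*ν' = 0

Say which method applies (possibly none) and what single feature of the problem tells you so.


Method: the homogeneous substitution — solved for the derivative, the right side is unchanged under scaling θ and ν together — it depends only on the ratio ν/θ, so substitute a single ratio variable. A Bernoulli-style rewrite — possibly after exchanging which variable is treated as dependent — would work as well; the homogeneous substitution is the more immediate reading here.


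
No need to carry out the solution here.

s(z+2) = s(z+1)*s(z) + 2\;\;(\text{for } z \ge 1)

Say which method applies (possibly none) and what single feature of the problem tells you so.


Method: no special technique — each new value is a nonlinear function of earlier ones — scaling arguments and superposition both fail.


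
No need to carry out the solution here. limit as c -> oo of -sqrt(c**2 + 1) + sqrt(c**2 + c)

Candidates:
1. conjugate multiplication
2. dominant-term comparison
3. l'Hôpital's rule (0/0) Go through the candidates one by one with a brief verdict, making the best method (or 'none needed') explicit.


Verdict: conjugate multiplication — infinity minus infinity with a radical in play — multiply by the conjugate so the divergences of sqrt(c**2 + c) and sqrt(c**2 + 1) annihilate.
- conjugate multiplication: applies; the problem has the shape this method handles.
- dominant-term comparison: no ranking of term growth rates resolves the limit here.
- l'Hôpital's rule (0/0) — the expression is a difference driving to ∞ − ∞, not a 0/0 quotient — there is no ratio for the rule to differentiate.
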